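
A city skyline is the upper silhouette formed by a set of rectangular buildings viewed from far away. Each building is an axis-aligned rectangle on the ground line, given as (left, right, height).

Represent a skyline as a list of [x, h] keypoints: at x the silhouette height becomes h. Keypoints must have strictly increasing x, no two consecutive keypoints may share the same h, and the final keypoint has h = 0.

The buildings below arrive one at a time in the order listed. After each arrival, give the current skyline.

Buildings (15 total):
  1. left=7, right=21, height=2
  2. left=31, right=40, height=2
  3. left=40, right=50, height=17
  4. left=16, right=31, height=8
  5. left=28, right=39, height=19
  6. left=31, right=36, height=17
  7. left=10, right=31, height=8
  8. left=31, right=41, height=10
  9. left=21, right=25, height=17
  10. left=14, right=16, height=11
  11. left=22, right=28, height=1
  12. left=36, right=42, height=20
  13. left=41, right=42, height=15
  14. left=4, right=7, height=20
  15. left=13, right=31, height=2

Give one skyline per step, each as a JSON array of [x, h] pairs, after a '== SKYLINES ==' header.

== SKYLINES ==
[[7,2],[21,0]]
[[7,2],[21,0],[31,2],[40,0]]
[[7,2],[21,0],[31,2],[40,17],[50,0]]
[[7,2],[16,8],[31,2],[40,17],[50,0]]
[[7,2],[16,8],[28,19],[39,2],[40,17],[50,0]]
[[7,2],[16,8],[28,19],[39,2],[40,17],[50,0]]
[[7,2],[10,8],[28,19],[39,2],[40,17],[50,0]]
[[7,2],[10,8],[28,19],[39,10],[40,17],[50,0]]
[[7,2],[10,8],[21,17],[25,8],[28,19],[39,10],[40,17],[50,0]]
[[7,2],[10,8],[14,11],[16,8],[21,17],[25,8],[28,19],[39,10],[40,17],[50,0]]
[[7,2],[10,8],[14,11],[16,8],[21,17],[25,8],[28,19],[39,10],[40,17],[50,0]]
[[7,2],[10,8],[14,11],[16,8],[21,17],[25,8],[28,19],[36,20],[42,17],[50,0]]
[[7,2],[10,8],[14,11],[16,8],[21,17],[25,8],[28,19],[36,20],[42,17],[50,0]]
[[4,20],[7,2],[10,8],[14,11],[16,8],[21,17],[25,8],[28,19],[36,20],[42,17],[50,0]]
[[4,20],[7,2],[10,8],[14,11],[16,8],[21,17],[25,8],[28,19],[36,20],[42,17],[50,0]]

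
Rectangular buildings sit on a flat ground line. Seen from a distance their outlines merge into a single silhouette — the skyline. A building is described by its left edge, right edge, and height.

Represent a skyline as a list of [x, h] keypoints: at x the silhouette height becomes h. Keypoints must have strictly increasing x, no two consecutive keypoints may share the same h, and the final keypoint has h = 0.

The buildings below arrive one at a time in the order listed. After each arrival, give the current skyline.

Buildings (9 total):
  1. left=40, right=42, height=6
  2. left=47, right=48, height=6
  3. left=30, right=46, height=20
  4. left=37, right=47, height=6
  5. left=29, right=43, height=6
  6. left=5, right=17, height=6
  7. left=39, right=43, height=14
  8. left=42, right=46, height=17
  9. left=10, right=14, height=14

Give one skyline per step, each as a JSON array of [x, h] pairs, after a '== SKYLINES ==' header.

== SKYLINES ==
[[40,6],[42,0]]
[[40,6],[42,0],[47,6],[48,0]]
[[30,20],[46,0],[47,6],[48,0]]
[[30,20],[46,6],[48,0]]
[[29,6],[30,20],[46,6],[48,0]]
[[5,6],[17,0],[29,6],[30,20],[46,6],[48,0]]
[[5,6],[17,0],[29,6],[30,20],[46,6],[48,0]]
[[5,6],[17,0],[29,6],[30,20],[46,6],[48,0]]
[[5,6],[10,14],[14,6],[17,0],[29,6],[30,20],[46,6],[48,0]]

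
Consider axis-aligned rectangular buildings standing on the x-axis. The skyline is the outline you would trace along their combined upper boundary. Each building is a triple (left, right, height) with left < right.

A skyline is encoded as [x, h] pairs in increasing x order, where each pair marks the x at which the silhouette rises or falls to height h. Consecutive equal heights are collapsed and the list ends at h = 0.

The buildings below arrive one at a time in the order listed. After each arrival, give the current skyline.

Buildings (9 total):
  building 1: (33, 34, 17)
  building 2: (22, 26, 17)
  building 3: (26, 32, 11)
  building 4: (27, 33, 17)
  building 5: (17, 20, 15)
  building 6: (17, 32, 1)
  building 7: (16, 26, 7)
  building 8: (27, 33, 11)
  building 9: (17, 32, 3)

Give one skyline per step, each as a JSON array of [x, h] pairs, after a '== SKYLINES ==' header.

== SKYLINES ==
[[33,17],[34,0]]
[[22,17],[26,0],[33,17],[34,0]]
[[22,17],[26,11],[32,0],[33,17],[34,0]]
[[22,17],[26,11],[27,17],[34,0]]
[[17,15],[20,0],[22,17],[26,11],[27,17],[34,0]]
[[17,15],[20,1],[22,17],[26,11],[27,17],[34,0]]
[[16,7],[17,15],[20,7],[22,17],[26,11],[27,17],[34,0]]
[[16,7],[17,15],[20,7],[22,17],[26,11],[27,17],[34,0]]
[[16,7],[17,15],[20,7],[22,17],[26,11],[27,17],[34,0]]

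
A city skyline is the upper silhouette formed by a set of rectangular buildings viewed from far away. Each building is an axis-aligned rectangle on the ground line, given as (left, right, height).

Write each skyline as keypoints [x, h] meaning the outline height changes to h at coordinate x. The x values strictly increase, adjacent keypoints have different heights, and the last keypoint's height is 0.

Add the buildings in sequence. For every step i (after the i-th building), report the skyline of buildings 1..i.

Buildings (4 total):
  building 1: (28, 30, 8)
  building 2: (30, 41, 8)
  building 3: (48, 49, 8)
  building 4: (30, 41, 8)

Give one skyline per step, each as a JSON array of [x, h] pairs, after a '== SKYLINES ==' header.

== SKYLINES ==
[[28,8],[30,0]]
[[28,8],[41,0]]
[[28,8],[41,0],[48,8],[49,0]]
[[28,8],[41,0],[48,8],[49,0]]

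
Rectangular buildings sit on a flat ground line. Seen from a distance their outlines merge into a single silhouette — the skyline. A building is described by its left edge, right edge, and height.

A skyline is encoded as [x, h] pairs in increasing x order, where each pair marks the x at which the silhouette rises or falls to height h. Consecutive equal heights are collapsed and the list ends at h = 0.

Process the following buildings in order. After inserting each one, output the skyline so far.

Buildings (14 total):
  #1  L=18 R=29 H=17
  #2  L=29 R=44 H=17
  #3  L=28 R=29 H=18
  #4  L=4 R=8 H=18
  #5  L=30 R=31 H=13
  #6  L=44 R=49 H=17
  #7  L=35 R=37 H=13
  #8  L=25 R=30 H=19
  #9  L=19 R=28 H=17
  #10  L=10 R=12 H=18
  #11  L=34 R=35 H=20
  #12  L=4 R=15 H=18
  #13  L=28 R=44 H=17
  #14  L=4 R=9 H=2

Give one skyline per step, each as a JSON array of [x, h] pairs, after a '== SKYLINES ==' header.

== SKYLINES ==
[[18,17],[29,0]]
[[18,17],[44,0]]
[[18,17],[28,18],[29,17],[44,0]]
[[4,18],[8,0],[18,17],[28,18],[29,17],[44,0]]
[[4,18],[8,0],[18,17],[28,18],[29,17],[44,0]]
[[4,18],[8,0],[18,17],[28,18],[29,17],[49,0]]
[[4,18],[8,0],[18,17],[28,18],[29,17],[49,0]]
[[4,18],[8,0],[18,17],[25,19],[30,17],[49,0]]
[[4,18],[8,0],[18,17],[25,19],[30,17],[49,0]]
[[4,18],[8,0],[10,18],[12,0],[18,17],[25,19],[30,17],[49,0]]
[[4,18],[8,0],[10,18],[12,0],[18,17],[25,19],[30,17],[34,20],[35,17],[49,0]]
[[4,18],[15,0],[18,17],[25,19],[30,17],[34,20],[35,17],[49,0]]
[[4,18],[15,0],[18,17],[25,19],[30,17],[34,20],[35,17],[49,0]]
[[4,18],[15,0],[18,17],[25,19],[30,17],[34,20],[35,17],[49,0]]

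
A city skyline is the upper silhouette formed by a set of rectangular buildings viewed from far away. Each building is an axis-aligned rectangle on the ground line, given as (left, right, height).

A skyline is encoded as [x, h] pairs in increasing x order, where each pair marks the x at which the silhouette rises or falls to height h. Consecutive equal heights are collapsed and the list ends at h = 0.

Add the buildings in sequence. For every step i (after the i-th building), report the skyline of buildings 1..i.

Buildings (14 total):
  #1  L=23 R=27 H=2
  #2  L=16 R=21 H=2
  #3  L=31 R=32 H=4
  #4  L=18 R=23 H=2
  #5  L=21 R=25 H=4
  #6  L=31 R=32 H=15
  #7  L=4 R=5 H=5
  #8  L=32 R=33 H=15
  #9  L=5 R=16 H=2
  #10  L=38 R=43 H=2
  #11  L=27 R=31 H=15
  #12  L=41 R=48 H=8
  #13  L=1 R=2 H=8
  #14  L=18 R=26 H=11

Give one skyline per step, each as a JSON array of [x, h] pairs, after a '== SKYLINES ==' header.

== SKYLINES ==
[[23,2],[27,0]]
[[16,2],[21,0],[23,2],[27,0]]
[[16,2],[21,0],[23,2],[27,0],[31,4],[32,0]]
[[16,2],[27,0],[31,4],[32,0]]
[[16,2],[21,4],[25,2],[27,0],[31,4],[32,0]]
[[16,2],[21,4],[25,2],[27,0],[31,15],[32,0]]
[[4,5],[5,0],[16,2],[21,4],[25,2],[27,0],[31,15],[32,0]]
[[4,5],[5,0],[16,2],[21,4],[25,2],[27,0],[31,15],[33,0]]
[[4,5],[5,2],[21,4],[25,2],[27,0],[31,15],[33,0]]
[[4,5],[5,2],[21,4],[25,2],[27,0],[31,15],[33,0],[38,2],[43,0]]
[[4,5],[5,2],[21,4],[25,2],[27,15],[33,0],[38,2],[43,0]]
[[4,5],[5,2],[21,4],[25,2],[27,15],[33,0],[38,2],[41,8],[48,0]]
[[1,8],[2,0],[4,5],[5,2],[21,4],[25,2],[27,15],[33,0],[38,2],[41,8],[48,0]]
[[1,8],[2,0],[4,5],[5,2],[18,11],[26,2],[27,15],[33,0],[38,2],[41,8],[48,0]]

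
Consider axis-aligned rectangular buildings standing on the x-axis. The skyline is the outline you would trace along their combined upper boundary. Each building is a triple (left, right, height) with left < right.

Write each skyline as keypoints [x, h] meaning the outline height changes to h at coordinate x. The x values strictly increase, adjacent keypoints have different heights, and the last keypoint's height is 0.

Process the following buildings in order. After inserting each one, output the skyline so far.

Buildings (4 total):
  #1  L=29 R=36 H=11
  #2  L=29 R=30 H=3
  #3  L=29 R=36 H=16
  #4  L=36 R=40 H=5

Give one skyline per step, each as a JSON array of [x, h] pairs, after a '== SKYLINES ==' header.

== SKYLINES ==
[[29,11],[36,0]]
[[29,11],[36,0]]
[[29,16],[36,0]]
[[29,16],[36,5],[40,0]]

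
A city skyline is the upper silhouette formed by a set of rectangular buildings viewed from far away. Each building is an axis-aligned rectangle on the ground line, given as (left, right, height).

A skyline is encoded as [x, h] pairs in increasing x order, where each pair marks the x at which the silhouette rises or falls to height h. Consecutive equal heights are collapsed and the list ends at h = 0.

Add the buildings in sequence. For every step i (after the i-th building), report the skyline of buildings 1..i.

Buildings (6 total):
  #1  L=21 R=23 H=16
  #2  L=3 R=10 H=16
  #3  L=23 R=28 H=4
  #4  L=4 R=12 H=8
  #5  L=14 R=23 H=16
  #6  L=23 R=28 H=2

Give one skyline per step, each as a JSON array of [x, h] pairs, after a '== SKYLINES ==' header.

== SKYLINES ==
[[21,16],[23,0]]
[[3,16],[10,0],[21,16],[23,0]]
[[3,16],[10,0],[21,16],[23,4],[28,0]]
[[3,16],[10,8],[12,0],[21,16],[23,4],[28,0]]
[[3,16],[10,8],[12,0],[14,16],[23,4],[28,0]]
[[3,16],[10,8],[12,0],[14,16],[23,4],[28,0]]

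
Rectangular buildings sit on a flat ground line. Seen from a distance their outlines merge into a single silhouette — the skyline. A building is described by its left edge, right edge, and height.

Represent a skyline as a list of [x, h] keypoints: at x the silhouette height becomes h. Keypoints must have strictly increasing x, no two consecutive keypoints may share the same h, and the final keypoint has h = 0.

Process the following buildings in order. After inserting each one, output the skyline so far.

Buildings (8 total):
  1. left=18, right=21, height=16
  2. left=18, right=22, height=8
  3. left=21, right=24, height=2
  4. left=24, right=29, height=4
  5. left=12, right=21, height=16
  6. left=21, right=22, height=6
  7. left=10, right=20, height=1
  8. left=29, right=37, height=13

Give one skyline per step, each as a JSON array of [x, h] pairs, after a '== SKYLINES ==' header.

== SKYLINES ==
[[18,16],[21,0]]
[[18,16],[21,8],[22,0]]
[[18,16],[21,8],[22,2],[24,0]]
[[18,16],[21,8],[22,2],[24,4],[29,0]]
[[12,16],[21,8],[22,2],[24,4],[29,0]]
[[12,16],[21,8],[22,2],[24,4],[29,0]]
[[10,1],[12,16],[21,8],[22,2],[24,4],[29,0]]
[[10,1],[12,16],[21,8],[22,2],[24,4],[29,13],[37,0]]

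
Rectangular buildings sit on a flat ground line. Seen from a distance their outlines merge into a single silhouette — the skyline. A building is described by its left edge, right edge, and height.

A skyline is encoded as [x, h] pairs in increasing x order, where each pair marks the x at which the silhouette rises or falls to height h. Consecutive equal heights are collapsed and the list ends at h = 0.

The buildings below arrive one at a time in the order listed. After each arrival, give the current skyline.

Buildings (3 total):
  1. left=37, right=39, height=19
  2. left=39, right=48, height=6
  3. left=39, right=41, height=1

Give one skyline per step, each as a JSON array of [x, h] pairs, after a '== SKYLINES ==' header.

== SKYLINES ==
[[37,19],[39,0]]
[[37,19],[39,6],[48,0]]
[[37,19],[39,6],[48,0]]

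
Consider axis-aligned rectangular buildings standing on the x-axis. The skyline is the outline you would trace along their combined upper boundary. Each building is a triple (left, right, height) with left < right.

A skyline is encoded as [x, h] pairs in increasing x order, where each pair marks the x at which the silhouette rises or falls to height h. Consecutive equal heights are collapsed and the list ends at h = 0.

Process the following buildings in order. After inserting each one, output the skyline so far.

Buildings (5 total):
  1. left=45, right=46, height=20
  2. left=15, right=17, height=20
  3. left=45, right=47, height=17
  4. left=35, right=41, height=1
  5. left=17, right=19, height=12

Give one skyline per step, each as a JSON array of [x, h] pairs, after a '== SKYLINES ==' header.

== SKYLINES ==
[[45,20],[46,0]]
[[15,20],[17,0],[45,20],[46,0]]
[[15,20],[17,0],[45,20],[46,17],[47,0]]
[[15,20],[17,0],[35,1],[41,0],[45,20],[46,17],[47,0]]
[[15,20],[17,12],[19,0],[35,1],[41,0],[45,20],[46,17],[47,0]]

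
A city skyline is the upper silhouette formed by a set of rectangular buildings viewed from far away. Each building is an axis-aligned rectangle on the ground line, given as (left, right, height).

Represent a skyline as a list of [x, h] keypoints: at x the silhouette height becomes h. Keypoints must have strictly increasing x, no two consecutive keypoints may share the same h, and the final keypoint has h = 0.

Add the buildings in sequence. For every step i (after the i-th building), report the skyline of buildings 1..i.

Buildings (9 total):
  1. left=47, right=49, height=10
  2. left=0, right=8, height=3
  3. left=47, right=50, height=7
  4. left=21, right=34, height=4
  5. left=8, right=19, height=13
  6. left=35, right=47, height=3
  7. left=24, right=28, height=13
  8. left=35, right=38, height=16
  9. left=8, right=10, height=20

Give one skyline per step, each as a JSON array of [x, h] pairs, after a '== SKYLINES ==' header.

== SKYLINES ==
[[47,10],[49,0]]
[[0,3],[8,0],[47,10],[49,0]]
[[0,3],[8,0],[47,10],[49,7],[50,0]]
[[0,3],[8,0],[21,4],[34,0],[47,10],[49,7],[50,0]]
[[0,3],[8,13],[19,0],[21,4],[34,0],[47,10],[49,7],[50,0]]
[[0,3],[8,13],[19,0],[21,4],[34,0],[35,3],[47,10],[49,7],[50,0]]
[[0,3],[8,13],[19,0],[21,4],[24,13],[28,4],[34,0],[35,3],[47,10],[49,7],[50,0]]
[[0,3],[8,13],[19,0],[21,4],[24,13],[28,4],[34,0],[35,16],[38,3],[47,10],[49,7],[50,0]]
[[0,3],[8,20],[10,13],[19,0],[21,4],[24,13],[28,4],[34,0],[35,16],[38,3],[47,10],[49,7],[50,0]]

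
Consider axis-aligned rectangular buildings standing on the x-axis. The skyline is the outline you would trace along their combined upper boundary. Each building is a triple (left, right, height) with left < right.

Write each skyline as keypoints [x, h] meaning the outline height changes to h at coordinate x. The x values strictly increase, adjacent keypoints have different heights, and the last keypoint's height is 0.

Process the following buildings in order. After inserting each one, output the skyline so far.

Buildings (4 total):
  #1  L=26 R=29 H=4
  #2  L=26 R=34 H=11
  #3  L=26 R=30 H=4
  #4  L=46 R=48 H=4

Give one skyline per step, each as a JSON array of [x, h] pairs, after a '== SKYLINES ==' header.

== SKYLINES ==
[[26,4],[29,0]]
[[26,11],[34,0]]
[[26,11],[34,0]]
[[26,11],[34,0],[46,4],[48,0]]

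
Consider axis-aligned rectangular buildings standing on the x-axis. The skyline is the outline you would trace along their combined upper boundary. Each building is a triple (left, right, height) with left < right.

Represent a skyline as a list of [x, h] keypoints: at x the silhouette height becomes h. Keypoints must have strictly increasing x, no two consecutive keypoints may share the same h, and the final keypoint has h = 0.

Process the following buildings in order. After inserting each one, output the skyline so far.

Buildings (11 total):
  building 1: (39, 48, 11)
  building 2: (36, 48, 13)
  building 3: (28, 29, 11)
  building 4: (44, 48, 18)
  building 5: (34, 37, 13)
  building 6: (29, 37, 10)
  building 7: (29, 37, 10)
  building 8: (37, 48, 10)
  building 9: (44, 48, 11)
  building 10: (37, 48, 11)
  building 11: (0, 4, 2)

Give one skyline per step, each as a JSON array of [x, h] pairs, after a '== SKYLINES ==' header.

== SKYLINES ==
[[39,11],[48,0]]
[[36,13],[48,0]]
[[28,11],[29,0],[36,13],[48,0]]
[[28,11],[29,0],[36,13],[44,18],[48,0]]
[[28,11],[29,0],[34,13],[44,18],[48,0]]
[[28,11],[29,10],[34,13],[44,18],[48,0]]
[[28,11],[29,10],[34,13],[44,18],[48,0]]
[[28,11],[29,10],[34,13],[44,18],[48,0]]
[[28,11],[29,10],[34,13],[44,18],[48,0]]
[[28,11],[29,10],[34,13],[44,18],[48,0]]
[[0,2],[4,0],[28,11],[29,10],[34,13],[44,18],[48,0]]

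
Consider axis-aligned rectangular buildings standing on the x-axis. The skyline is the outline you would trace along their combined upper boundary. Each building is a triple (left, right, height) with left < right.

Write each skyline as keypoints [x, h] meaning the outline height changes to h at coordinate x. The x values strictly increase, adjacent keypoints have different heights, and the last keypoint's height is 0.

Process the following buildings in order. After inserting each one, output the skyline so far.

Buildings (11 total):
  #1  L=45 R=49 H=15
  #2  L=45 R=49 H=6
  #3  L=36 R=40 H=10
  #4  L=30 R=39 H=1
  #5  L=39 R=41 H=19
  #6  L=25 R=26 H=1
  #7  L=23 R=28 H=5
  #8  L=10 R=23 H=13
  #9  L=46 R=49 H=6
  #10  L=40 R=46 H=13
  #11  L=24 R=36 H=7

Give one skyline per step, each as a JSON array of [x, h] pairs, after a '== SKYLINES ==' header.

== SKYLINES ==
[[45,15],[49,0]]
[[45,15],[49,0]]
[[36,10],[40,0],[45,15],[49,0]]
[[30,1],[36,10],[40,0],[45,15],[49,0]]
[[30,1],[36,10],[39,19],[41,0],[45,15],[49,0]]
[[25,1],[26,0],[30,1],[36,10],[39,19],[41,0],[45,15],[49,0]]
[[23,5],[28,0],[30,1],[36,10],[39,19],[41,0],[45,15],[49,0]]
[[10,13],[23,5],[28,0],[30,1],[36,10],[39,19],[41,0],[45,15],[49,0]]
[[10,13],[23,5],[28,0],[30,1],[36,10],[39,19],[41,0],[45,15],[49,0]]
[[10,13],[23,5],[28,0],[30,1],[36,10],[39,19],[41,13],[45,15],[49,0]]
[[10,13],[23,5],[24,7],[36,10],[39,19],[41,13],[45,15],[49,0]]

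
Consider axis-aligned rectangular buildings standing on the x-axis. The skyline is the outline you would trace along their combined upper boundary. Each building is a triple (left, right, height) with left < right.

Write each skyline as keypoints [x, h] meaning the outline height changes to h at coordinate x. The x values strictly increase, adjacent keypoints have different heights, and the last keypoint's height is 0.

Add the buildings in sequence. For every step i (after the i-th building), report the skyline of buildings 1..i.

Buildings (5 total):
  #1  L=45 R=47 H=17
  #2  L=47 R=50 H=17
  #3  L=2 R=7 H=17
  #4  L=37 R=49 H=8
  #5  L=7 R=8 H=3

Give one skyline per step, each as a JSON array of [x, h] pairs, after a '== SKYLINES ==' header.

== SKYLINES ==
[[45,17],[47,0]]
[[45,17],[50,0]]
[[2,17],[7,0],[45,17],[50,0]]
[[2,17],[7,0],[37,8],[45,17],[50,0]]
[[2,17],[7,3],[8,0],[37,8],[45,17],[50,0]]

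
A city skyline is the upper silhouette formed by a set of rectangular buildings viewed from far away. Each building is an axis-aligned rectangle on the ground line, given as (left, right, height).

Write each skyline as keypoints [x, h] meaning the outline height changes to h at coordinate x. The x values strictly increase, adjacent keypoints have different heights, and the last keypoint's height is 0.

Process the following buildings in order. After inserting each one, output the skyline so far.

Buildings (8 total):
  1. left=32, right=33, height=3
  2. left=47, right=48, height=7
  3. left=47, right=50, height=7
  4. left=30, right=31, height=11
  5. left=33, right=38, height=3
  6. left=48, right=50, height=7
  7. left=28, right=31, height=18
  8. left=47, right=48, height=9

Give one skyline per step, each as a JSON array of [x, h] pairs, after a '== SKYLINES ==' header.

== SKYLINES ==
[[32,3],[33,0]]
[[32,3],[33,0],[47,7],[48,0]]
[[32,3],[33,0],[47,7],[50,0]]
[[30,11],[31,0],[32,3],[33,0],[47,7],[50,0]]
[[30,11],[31,0],[32,3],[38,0],[47,7],[50,0]]
[[30,11],[31,0],[32,3],[38,0],[47,7],[50,0]]
[[28,18],[31,0],[32,3],[38,0],[47,7],[50,0]]
[[28,18],[31,0],[32,3],[38,0],[47,9],[48,7],[50,0]]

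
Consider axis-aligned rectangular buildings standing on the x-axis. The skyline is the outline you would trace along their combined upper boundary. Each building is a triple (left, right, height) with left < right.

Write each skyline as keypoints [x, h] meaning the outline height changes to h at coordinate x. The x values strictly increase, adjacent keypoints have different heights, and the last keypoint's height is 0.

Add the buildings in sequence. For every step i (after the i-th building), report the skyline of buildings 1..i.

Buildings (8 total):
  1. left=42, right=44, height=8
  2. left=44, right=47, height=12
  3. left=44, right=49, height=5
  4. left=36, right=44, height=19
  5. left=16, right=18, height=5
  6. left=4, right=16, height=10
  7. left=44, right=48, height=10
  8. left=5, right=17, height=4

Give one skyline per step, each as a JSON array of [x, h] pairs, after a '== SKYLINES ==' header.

== SKYLINES ==
[[42,8],[44,0]]
[[42,8],[44,12],[47,0]]
[[42,8],[44,12],[47,5],[49,0]]
[[36,19],[44,12],[47,5],[49,0]]
[[16,5],[18,0],[36,19],[44,12],[47,5],[49,0]]
[[4,10],[16,5],[18,0],[36,19],[44,12],[47,5],[49,0]]
[[4,10],[16,5],[18,0],[36,19],[44,12],[47,10],[48,5],[49,0]]
[[4,10],[16,5],[18,0],[36,19],[44,12],[47,10],[48,5],[49,0]]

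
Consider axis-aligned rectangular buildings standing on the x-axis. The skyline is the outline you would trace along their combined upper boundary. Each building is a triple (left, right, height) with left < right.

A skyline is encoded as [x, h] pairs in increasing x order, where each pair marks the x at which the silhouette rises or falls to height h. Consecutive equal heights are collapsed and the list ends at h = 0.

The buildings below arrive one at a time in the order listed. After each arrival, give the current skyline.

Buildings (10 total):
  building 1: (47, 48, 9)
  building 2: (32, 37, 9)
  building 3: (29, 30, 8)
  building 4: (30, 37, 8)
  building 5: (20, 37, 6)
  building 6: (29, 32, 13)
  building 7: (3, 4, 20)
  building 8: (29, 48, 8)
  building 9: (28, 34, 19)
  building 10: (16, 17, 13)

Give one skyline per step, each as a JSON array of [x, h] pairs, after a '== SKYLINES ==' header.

== SKYLINES ==
[[47,9],[48,0]]
[[32,9],[37,0],[47,9],[48,0]]
[[29,8],[30,0],[32,9],[37,0],[47,9],[48,0]]
[[29,8],[32,9],[37,0],[47,9],[48,0]]
[[20,6],[29,8],[32,9],[37,0],[47,9],[48,0]]
[[20,6],[29,13],[32,9],[37,0],[47,9],[48,0]]
[[3,20],[4,0],[20,6],[29,13],[32,9],[37,0],[47,9],[48,0]]
[[3,20],[4,0],[20,6],[29,13],[32,9],[37,8],[47,9],[48,0]]
[[3,20],[4,0],[20,6],[28,19],[34,9],[37,8],[47,9],[48,0]]
[[3,20],[4,0],[16,13],[17,0],[20,6],[28,19],[34,9],[37,8],[47,9],[48,0]]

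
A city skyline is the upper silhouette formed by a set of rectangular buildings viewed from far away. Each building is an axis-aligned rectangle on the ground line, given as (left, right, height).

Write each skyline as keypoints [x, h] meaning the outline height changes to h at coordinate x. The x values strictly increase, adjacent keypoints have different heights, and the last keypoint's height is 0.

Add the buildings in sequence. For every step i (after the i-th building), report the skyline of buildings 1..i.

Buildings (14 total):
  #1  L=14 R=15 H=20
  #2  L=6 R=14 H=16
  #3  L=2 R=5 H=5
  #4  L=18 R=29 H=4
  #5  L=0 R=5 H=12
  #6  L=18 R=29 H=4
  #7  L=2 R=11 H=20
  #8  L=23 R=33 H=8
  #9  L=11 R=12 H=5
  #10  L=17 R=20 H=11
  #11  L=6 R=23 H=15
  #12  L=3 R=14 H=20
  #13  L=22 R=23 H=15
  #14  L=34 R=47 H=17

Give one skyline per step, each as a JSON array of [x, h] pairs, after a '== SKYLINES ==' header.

== SKYLINES ==
[[14,20],[15,0]]
[[6,16],[14,20],[15,0]]
[[2,5],[5,0],[6,16],[14,20],[15,0]]
[[2,5],[5,0],[6,16],[14,20],[15,0],[18,4],[29,0]]
[[0,12],[5,0],[6,16],[14,20],[15,0],[18,4],[29,0]]
[[0,12],[5,0],[6,16],[14,20],[15,0],[18,4],[29,0]]
[[0,12],[2,20],[11,16],[14,20],[15,0],[18,4],[29,0]]
[[0,12],[2,20],[11,16],[14,20],[15,0],[18,4],[23,8],[33,0]]
[[0,12],[2,20],[11,16],[14,20],[15,0],[18,4],[23,8],[33,0]]
[[0,12],[2,20],[11,16],[14,20],[15,0],[17,11],[20,4],[23,8],[33,0]]
[[0,12],[2,20],[11,16],[14,20],[15,15],[23,8],[33,0]]
[[0,12],[2,20],[15,15],[23,8],[33,0]]
[[0,12],[2,20],[15,15],[23,8],[33,0]]
[[0,12],[2,20],[15,15],[23,8],[33,0],[34,17],[47,0]]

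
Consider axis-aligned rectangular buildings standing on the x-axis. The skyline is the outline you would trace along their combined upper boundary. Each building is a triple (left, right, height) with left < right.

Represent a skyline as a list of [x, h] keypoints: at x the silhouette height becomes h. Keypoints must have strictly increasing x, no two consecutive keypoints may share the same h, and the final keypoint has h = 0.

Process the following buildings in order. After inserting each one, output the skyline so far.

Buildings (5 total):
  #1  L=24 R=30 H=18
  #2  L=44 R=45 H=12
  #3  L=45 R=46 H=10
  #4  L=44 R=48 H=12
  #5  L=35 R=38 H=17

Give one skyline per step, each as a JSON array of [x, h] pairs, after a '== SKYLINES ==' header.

== SKYLINES ==
[[24,18],[30,0]]
[[24,18],[30,0],[44,12],[45,0]]
[[24,18],[30,0],[44,12],[45,10],[46,0]]
[[24,18],[30,0],[44,12],[48,0]]
[[24,18],[30,0],[35,17],[38,0],[44,12],[48,0]]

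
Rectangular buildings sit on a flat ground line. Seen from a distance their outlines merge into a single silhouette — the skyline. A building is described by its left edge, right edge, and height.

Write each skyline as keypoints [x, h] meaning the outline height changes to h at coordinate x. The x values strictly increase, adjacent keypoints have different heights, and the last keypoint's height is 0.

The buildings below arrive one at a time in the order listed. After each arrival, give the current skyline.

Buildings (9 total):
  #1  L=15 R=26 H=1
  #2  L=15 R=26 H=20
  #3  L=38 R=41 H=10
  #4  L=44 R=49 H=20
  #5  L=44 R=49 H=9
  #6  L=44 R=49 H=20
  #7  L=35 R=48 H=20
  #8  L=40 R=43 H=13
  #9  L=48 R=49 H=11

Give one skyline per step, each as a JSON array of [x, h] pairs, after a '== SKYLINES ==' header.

== SKYLINES ==
[[15,1],[26,0]]
[[15,20],[26,0]]
[[15,20],[26,0],[38,10],[41,0]]
[[15,20],[26,0],[38,10],[41,0],[44,20],[49,0]]
[[15,20],[26,0],[38,10],[41,0],[44,20],[49,0]]
[[15,20],[26,0],[38,10],[41,0],[44,20],[49,0]]
[[15,20],[26,0],[35,20],[49,0]]
[[15,20],[26,0],[35,20],[49,0]]
[[15,20],[26,0],[35,20],[49,0]]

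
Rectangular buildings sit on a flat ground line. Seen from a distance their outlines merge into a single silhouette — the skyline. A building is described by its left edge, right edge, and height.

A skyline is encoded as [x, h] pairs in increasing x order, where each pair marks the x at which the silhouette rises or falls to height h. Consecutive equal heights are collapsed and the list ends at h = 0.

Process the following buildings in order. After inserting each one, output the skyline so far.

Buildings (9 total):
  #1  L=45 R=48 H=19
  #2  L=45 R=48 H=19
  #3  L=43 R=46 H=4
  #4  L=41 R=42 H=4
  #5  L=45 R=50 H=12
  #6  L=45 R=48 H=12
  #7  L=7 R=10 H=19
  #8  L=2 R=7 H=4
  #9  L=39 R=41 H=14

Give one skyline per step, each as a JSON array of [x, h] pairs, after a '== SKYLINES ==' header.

== SKYLINES ==
[[45,19],[48,0]]
[[45,19],[48,0]]
[[43,4],[45,19],[48,0]]
[[41,4],[42,0],[43,4],[45,19],[48,0]]
[[41,4],[42,0],[43,4],[45,19],[48,12],[50,0]]
[[41,4],[42,0],[43,4],[45,19],[48,12],[50,0]]
[[7,19],[10,0],[41,4],[42,0],[43,4],[45,19],[48,12],[50,0]]
[[2,4],[7,19],[10,0],[41,4],[42,0],[43,4],[45,19],[48,12],[50,0]]
[[2,4],[7,19],[10,0],[39,14],[41,4],[42,0],[43,4],[45,19],[48,12],[50,0]]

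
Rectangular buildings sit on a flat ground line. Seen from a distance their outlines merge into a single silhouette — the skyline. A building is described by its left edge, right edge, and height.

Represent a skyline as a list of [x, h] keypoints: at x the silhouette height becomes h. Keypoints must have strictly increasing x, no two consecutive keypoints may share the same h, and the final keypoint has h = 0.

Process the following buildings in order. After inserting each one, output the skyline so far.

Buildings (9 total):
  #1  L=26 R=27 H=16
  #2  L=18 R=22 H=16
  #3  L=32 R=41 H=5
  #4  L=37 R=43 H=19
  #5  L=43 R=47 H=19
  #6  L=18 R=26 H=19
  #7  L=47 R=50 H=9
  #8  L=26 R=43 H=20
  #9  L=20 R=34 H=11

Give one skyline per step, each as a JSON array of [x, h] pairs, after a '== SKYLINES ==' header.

== SKYLINES ==
[[26,16],[27,0]]
[[18,16],[22,0],[26,16],[27,0]]
[[18,16],[22,0],[26,16],[27,0],[32,5],[41,0]]
[[18,16],[22,0],[26,16],[27,0],[32,5],[37,19],[43,0]]
[[18,16],[22,0],[26,16],[27,0],[32,5],[37,19],[47,0]]
[[18,19],[26,16],[27,0],[32,5],[37,19],[47,0]]
[[18,19],[26,16],[27,0],[32,5],[37,19],[47,9],[50,0]]
[[18,19],[26,20],[43,19],[47,9],[50,0]]
[[18,19],[26,20],[43,19],[47,9],[50,0]]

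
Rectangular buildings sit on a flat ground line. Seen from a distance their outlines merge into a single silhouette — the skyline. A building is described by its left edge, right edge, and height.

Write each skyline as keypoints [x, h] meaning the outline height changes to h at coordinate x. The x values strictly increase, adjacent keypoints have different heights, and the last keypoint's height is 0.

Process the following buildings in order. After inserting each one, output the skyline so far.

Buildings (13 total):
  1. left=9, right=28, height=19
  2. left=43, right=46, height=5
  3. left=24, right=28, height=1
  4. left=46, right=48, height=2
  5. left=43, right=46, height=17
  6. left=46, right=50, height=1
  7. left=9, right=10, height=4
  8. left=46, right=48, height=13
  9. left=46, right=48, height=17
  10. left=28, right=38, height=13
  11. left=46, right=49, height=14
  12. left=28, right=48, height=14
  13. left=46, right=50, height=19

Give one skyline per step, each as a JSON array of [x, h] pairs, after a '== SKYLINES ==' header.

== SKYLINES ==
[[9,19],[28,0]]
[[9,19],[28,0],[43,5],[46,0]]
[[9,19],[28,0],[43,5],[46,0]]
[[9,19],[28,0],[43,5],[46,2],[48,0]]
[[9,19],[28,0],[43,17],[46,2],[48,0]]
[[9,19],[28,0],[43,17],[46,2],[48,1],[50,0]]
[[9,19],[28,0],[43,17],[46,2],[48,1],[50,0]]
[[9,19],[28,0],[43,17],[46,13],[48,1],[50,0]]
[[9,19],[28,0],[43,17],[48,1],[50,0]]
[[9,19],[28,13],[38,0],[43,17],[48,1],[50,0]]
[[9,19],[28,13],[38,0],[43,17],[48,14],[49,1],[50,0]]
[[9,19],[28,14],[43,17],[48,14],[49,1],[50,0]]
[[9,19],[28,14],[43,17],[46,19],[50,0]]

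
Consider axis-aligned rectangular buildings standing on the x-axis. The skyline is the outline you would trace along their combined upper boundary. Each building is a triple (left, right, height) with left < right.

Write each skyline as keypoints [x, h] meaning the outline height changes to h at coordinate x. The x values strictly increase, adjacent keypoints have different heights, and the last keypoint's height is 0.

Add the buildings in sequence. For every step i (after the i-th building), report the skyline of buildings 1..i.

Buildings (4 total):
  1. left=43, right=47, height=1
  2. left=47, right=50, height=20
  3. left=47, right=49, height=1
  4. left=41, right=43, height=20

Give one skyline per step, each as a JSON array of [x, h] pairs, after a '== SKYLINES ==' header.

== SKYLINES ==
[[43,1],[47,0]]
[[43,1],[47,20],[50,0]]
[[43,1],[47,20],[50,0]]
[[41,20],[43,1],[47,20],[50,0]]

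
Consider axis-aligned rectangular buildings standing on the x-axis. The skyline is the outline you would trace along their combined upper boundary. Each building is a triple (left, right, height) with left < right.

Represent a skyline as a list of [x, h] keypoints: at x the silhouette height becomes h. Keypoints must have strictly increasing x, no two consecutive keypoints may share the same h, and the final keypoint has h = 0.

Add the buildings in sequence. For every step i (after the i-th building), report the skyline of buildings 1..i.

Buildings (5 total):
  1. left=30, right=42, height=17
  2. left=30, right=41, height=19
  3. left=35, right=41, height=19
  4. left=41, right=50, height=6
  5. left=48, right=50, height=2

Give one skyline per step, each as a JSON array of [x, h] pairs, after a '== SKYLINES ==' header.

== SKYLINES ==
[[30,17],[42,0]]
[[30,19],[41,17],[42,0]]
[[30,19],[41,17],[42,0]]
[[30,19],[41,17],[42,6],[50,0]]
[[30,19],[41,17],[42,6],[50,0]]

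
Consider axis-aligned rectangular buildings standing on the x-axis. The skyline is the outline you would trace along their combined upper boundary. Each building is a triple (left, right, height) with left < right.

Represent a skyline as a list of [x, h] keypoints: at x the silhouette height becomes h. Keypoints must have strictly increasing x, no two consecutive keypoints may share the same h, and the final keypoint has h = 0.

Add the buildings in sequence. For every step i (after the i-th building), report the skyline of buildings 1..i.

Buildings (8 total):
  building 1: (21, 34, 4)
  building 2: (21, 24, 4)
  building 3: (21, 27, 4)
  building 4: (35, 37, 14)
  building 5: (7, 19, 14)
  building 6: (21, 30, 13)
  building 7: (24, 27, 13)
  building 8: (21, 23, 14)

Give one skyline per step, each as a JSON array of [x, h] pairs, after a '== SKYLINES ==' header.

== SKYLINES ==
[[21,4],[34,0]]
[[21,4],[34,0]]
[[21,4],[34,0]]
[[21,4],[34,0],[35,14],[37,0]]
[[7,14],[19,0],[21,4],[34,0],[35,14],[37,0]]
[[7,14],[19,0],[21,13],[30,4],[34,0],[35,14],[37,0]]
[[7,14],[19,0],[21,13],[30,4],[34,0],[35,14],[37,0]]
[[7,14],[19,0],[21,14],[23,13],[30,4],[34,0],[35,14],[37,0]]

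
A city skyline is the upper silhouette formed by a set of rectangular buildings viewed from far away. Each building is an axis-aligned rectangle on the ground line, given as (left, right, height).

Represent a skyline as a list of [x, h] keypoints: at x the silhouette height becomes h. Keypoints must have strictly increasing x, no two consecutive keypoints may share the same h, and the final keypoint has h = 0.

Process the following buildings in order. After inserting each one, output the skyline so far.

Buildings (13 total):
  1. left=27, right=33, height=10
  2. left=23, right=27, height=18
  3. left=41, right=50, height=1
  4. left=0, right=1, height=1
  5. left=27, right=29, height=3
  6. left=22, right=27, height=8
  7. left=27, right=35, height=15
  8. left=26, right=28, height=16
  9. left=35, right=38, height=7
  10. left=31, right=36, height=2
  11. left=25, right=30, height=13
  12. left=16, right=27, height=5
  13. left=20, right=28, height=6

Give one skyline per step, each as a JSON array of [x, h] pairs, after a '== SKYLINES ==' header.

== SKYLINES ==
[[27,10],[33,0]]
[[23,18],[27,10],[33,0]]
[[23,18],[27,10],[33,0],[41,1],[50,0]]
[[0,1],[1,0],[23,18],[27,10],[33,0],[41,1],[50,0]]
[[0,1],[1,0],[23,18],[27,10],[33,0],[41,1],[50,0]]
[[0,1],[1,0],[22,8],[23,18],[27,10],[33,0],[41,1],[50,0]]
[[0,1],[1,0],[22,8],[23,18],[27,15],[35,0],[41,1],[50,0]]
[[0,1],[1,0],[22,8],[23,18],[27,16],[28,15],[35,0],[41,1],[50,0]]
[[0,1],[1,0],[22,8],[23,18],[27,16],[28,15],[35,7],[38,0],[41,1],[50,0]]
[[0,1],[1,0],[22,8],[23,18],[27,16],[28,15],[35,7],[38,0],[41,1],[50,0]]
[[0,1],[1,0],[22,8],[23,18],[27,16],[28,15],[35,7],[38,0],[41,1],[50,0]]
[[0,1],[1,0],[16,5],[22,8],[23,18],[27,16],[28,15],[35,7],[38,0],[41,1],[50,0]]
[[0,1],[1,0],[16,5],[20,6],[22,8],[23,18],[27,16],[28,15],[35,7],[38,0],[41,1],[50,0]]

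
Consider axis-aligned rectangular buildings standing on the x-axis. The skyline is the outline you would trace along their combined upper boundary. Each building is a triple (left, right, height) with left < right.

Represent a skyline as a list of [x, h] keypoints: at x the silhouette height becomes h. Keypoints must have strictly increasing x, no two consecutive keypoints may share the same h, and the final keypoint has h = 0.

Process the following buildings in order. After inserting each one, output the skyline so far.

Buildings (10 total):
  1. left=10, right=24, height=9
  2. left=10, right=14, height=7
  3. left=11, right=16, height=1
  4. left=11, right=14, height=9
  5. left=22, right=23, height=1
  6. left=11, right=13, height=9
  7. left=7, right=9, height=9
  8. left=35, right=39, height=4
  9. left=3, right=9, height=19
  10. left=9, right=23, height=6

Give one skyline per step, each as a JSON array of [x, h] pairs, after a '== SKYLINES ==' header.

== SKYLINES ==
[[10,9],[24,0]]
[[10,9],[24,0]]
[[10,9],[24,0]]
[[10,9],[24,0]]
[[10,9],[24,0]]
[[10,9],[24,0]]
[[7,9],[9,0],[10,9],[24,0]]
[[7,9],[9,0],[10,9],[24,0],[35,4],[39,0]]
[[3,19],[9,0],[10,9],[24,0],[35,4],[39,0]]
[[3,19],[9,6],[10,9],[24,0],[35,4],[39,0]]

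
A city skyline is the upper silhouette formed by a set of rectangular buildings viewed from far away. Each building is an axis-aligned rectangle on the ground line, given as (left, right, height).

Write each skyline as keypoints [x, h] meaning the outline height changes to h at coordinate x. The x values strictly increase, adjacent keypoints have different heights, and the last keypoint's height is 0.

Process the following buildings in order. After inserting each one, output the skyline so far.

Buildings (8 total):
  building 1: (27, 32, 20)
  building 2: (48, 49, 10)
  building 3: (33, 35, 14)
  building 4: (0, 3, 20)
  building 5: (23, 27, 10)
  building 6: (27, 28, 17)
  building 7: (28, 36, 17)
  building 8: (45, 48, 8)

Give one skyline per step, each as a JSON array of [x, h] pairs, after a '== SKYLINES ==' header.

== SKYLINES ==
[[27,20],[32,0]]
[[27,20],[32,0],[48,10],[49,0]]
[[27,20],[32,0],[33,14],[35,0],[48,10],[49,0]]
[[0,20],[3,0],[27,20],[32,0],[33,14],[35,0],[48,10],[49,0]]
[[0,20],[3,0],[23,10],[27,20],[32,0],[33,14],[35,0],[48,10],[49,0]]
[[0,20],[3,0],[23,10],[27,20],[32,0],[33,14],[35,0],[48,10],[49,0]]
[[0,20],[3,0],[23,10],[27,20],[32,17],[36,0],[48,10],[49,0]]
[[0,20],[3,0],[23,10],[27,20],[32,17],[36,0],[45,8],[48,10],[49,0]]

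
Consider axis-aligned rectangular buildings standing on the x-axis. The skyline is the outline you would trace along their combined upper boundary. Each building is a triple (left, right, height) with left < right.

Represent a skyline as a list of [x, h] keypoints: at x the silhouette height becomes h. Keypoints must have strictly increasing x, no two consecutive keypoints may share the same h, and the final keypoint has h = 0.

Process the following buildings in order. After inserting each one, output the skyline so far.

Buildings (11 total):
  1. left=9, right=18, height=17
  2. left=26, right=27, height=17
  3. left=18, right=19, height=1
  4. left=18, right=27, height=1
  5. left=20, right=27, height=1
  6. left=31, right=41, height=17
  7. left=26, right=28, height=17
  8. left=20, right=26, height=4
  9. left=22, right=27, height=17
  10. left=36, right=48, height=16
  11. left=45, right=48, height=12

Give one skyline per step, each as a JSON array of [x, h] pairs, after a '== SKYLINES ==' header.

== SKYLINES ==
[[9,17],[18,0]]
[[9,17],[18,0],[26,17],[27,0]]
[[9,17],[18,1],[19,0],[26,17],[27,0]]
[[9,17],[18,1],[26,17],[27,0]]
[[9,17],[18,1],[26,17],[27,0]]
[[9,17],[18,1],[26,17],[27,0],[31,17],[41,0]]
[[9,17],[18,1],[26,17],[28,0],[31,17],[41,0]]
[[9,17],[18,1],[20,4],[26,17],[28,0],[31,17],[41,0]]
[[9,17],[18,1],[20,4],[22,17],[28,0],[31,17],[41,0]]
[[9,17],[18,1],[20,4],[22,17],[28,0],[31,17],[41,16],[48,0]]
[[9,17],[18,1],[20,4],[22,17],[28,0],[31,17],[41,16],[48,0]]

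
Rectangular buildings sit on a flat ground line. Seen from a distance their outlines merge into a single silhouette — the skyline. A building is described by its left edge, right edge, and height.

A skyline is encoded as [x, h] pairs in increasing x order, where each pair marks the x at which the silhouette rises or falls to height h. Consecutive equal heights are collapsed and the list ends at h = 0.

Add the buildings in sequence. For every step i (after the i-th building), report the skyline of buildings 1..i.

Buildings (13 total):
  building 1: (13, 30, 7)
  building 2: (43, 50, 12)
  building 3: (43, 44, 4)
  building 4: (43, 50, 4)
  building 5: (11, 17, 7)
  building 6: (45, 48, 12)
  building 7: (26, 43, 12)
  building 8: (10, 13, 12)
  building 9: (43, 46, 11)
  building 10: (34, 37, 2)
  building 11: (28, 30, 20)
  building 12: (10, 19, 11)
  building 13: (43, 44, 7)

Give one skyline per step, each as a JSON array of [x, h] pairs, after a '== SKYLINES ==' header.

== SKYLINES ==
[[13,7],[30,0]]
[[13,7],[30,0],[43,12],[50,0]]
[[13,7],[30,0],[43,12],[50,0]]
[[13,7],[30,0],[43,12],[50,0]]
[[11,7],[30,0],[43,12],[50,0]]
[[11,7],[30,0],[43,12],[50,0]]
[[11,7],[26,12],[50,0]]
[[10,12],[13,7],[26,12],[50,0]]
[[10,12],[13,7],[26,12],[50,0]]
[[10,12],[13,7],[26,12],[50,0]]
[[10,12],[13,7],[26,12],[28,20],[30,12],[50,0]]
[[10,12],[13,11],[19,7],[26,12],[28,20],[30,12],[50,0]]
[[10,12],[13,11],[19,7],[26,12],[28,20],[30,12],[50,0]]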